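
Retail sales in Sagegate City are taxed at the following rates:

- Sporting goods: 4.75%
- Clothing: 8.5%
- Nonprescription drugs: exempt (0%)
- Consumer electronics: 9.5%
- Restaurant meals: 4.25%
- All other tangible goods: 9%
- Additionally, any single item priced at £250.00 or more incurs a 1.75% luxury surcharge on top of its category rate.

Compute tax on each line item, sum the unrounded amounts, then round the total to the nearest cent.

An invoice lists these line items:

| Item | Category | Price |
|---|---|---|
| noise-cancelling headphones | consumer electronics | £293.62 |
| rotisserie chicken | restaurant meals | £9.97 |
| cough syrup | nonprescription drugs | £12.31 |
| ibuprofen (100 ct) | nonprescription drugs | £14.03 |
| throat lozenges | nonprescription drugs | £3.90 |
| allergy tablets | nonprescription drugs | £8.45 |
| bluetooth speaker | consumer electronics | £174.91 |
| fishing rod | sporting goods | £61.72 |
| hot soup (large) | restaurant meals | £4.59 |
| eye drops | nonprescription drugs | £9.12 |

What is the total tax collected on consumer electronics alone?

Noise-cancelling headphones £293.62: consumer electronics → 9.5% + 1.75% surcharge = 11.25% → £33.03225
Bluetooth speaker £174.91: consumer electronics → 9.5% → £16.61645
Tax on consumer electronics: unrounded sum = £49.6487 → £49.65

£49.65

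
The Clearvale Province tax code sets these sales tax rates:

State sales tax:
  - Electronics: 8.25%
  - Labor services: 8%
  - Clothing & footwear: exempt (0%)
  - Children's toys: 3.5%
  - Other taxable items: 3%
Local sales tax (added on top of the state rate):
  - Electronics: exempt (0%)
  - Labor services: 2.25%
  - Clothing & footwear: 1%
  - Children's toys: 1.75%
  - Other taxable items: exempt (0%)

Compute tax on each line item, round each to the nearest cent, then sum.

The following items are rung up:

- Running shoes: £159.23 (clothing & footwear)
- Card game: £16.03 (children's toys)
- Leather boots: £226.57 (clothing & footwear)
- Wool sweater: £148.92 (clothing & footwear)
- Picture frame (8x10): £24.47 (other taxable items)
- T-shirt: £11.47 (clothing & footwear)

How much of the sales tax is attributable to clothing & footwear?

Running shoes £159.23: clothing & footwear → 0% + 1% local = 1% → £1.59
Leather boots £226.57: clothing & footwear → 0% + 1% local = 1% → £2.27
Wool sweater £148.92: clothing & footwear → 0% + 1% local = 1% → £1.49
T-shirt £11.47: clothing & footwear → 0% + 1% local = 1% → £0.11
Tax on clothing & footwear = £1.59 + £2.27 + £1.49 + £0.11 = £5.46

£5.46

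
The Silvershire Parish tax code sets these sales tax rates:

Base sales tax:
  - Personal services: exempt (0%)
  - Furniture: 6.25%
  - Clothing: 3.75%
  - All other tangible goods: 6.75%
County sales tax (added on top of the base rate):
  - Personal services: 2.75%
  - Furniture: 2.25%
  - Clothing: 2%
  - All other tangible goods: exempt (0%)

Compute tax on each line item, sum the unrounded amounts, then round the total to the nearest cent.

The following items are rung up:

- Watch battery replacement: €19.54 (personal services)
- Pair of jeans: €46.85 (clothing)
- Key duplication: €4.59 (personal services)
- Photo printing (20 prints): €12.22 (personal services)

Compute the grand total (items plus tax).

€86.89

Watch battery replacement €19.54: personal services → 0% + 2.75% county = 2.75% → €0.53735
Pair of jeans €46.85: clothing → 3.75% + 2% county = 5.75% → €2.693875
Key duplication €4.59: personal services → 0% + 2.75% county = 2.75% → €0.126225
Photo printing (20 prints) €12.22: personal services → 0% + 2.75% county = 2.75% → €0.33605
Subtotal = €83.20; unrounded tax = €3.6935 → €3.69; total due = €86.89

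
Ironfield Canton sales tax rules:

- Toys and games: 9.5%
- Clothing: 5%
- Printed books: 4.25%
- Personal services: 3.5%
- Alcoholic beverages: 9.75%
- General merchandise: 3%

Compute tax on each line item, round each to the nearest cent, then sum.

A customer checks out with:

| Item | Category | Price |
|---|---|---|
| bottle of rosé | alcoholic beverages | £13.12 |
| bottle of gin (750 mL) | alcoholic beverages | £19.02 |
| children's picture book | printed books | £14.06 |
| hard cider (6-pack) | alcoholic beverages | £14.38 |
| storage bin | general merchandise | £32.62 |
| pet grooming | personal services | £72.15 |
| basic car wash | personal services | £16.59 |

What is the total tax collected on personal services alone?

Pet grooming £72.15: personal services → 3.5% → £2.53
Basic car wash £16.59: personal services → 3.5% → £0.58
Tax on personal services = £2.53 + £0.58 = £3.11

£3.11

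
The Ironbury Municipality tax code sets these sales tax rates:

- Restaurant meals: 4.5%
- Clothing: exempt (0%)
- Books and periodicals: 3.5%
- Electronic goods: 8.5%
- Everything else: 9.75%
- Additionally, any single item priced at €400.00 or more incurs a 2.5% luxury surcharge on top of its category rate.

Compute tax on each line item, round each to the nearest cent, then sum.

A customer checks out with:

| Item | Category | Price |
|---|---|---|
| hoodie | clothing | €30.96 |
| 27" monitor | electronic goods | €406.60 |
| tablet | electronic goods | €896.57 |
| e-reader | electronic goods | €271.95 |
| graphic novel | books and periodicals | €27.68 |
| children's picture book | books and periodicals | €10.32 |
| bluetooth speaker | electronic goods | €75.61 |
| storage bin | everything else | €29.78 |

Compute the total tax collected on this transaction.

€177.13

Hoodie €30.96: clothing → 0% → €0.00
27" monitor €406.60: electronic goods → 8.5% + 2.5% surcharge = 11% → €44.73
Tablet €896.57: electronic goods → 8.5% + 2.5% surcharge = 11% → €98.62
E-reader €271.95: electronic goods → 8.5% → €23.12
Graphic novel €27.68: books and periodicals → 3.5% → €0.97
Children's picture book €10.32: books and periodicals → 3.5% → €0.36
Bluetooth speaker €75.61: electronic goods → 8.5% → €6.43
Storage bin €29.78: everything else → 9.75% → €2.90
Total tax = €44.73 + €98.62 + €23.12 + €0.97 + €0.36 + €6.43 + €2.90 = €177.13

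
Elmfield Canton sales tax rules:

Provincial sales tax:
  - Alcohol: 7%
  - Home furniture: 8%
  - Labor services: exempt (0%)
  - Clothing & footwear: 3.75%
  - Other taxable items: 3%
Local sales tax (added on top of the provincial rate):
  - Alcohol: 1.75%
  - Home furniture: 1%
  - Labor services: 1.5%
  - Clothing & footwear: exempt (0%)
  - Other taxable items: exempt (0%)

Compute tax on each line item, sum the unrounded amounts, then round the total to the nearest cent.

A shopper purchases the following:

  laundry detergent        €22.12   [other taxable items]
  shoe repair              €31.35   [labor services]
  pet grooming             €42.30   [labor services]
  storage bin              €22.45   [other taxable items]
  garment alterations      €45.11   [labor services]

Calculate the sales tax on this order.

€3.12

Laundry detergent €22.12: other taxable items → 3% + 0% local = 3% → €0.6636
Shoe repair €31.35: labor services → 0% + 1.5% local = 1.5% → €0.47025
Pet grooming €42.30: labor services → 0% + 1.5% local = 1.5% → €0.6345
Storage bin €22.45: other taxable items → 3% + 0% local = 3% → €0.6735
Garment alterations €45.11: labor services → 0% + 1.5% local = 1.5% → €0.67665
Unrounded tax sum = €3.1185 → €3.12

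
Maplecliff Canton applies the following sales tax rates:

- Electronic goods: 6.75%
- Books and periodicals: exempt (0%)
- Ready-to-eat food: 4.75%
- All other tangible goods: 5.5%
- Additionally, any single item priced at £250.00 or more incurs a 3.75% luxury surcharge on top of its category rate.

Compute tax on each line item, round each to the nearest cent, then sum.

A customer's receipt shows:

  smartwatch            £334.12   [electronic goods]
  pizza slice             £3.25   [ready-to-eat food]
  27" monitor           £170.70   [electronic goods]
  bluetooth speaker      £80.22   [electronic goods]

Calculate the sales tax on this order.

Smartwatch £334.12: electronic goods → 6.75% + 3.75% surcharge = 10.5% → £35.08
Pizza slice £3.25: ready-to-eat food → 4.75% → £0.15
27" monitor £170.70: electronic goods → 6.75% → £11.52
Bluetooth speaker £80.22: electronic goods → 6.75% → £5.41
Total tax = £35.08 + £0.15 + £11.52 + £5.41 = £52.16

£52.16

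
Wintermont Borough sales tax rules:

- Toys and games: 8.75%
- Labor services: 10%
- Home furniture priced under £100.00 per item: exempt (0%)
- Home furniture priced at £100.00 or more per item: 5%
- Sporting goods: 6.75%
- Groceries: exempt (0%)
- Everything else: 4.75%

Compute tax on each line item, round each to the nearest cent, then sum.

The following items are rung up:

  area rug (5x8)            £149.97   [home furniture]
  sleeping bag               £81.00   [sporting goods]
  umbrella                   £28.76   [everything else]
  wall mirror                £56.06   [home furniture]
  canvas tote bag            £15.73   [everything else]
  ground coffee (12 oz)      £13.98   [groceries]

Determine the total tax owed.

£15.09

Area rug (5x8) £149.97: home furniture, £100.00 or more → 5% → £7.50
Sleeping bag £81.00: sporting goods → 6.75% → £5.47
Umbrella £28.76: everything else → 4.75% → £1.37
Wall mirror £56.06: home furniture, under £100.00 → 0% → £0.00
Canvas tote bag £15.73: everything else → 4.75% → £0.75
Ground coffee (12 oz) £13.98: groceries → 0% → £0.00
Total tax = £7.50 + £5.47 + £1.37 + £0.75 = £15.09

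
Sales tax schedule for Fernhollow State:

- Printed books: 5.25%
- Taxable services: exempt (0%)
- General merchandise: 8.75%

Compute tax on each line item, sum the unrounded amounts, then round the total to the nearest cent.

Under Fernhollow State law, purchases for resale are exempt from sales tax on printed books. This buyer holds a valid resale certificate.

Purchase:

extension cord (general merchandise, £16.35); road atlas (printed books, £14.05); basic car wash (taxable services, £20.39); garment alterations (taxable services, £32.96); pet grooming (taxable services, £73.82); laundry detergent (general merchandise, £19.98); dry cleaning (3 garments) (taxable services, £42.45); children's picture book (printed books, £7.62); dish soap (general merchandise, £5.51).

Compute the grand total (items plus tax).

Extension cord £16.35: general merchandise → 8.75% → £1.430625
Road atlas £14.05: printed books, buyer-exempt → 0% → £0.00
Basic car wash £20.39: taxable services → 0% → £0.00
Garment alterations £32.96: taxable services → 0% → £0.00
Pet grooming £73.82: taxable services → 0% → £0.00
Laundry detergent £19.98: general merchandise → 8.75% → £1.74825
Dry cleaning (3 garments) £42.45: taxable services → 0% → £0.00
Children's picture book £7.62: printed books, buyer-exempt → 0% → £0.00
Dish soap £5.51: general merchandise → 8.75% → £0.482125
Subtotal = £233.13; unrounded tax = £3.661 → £3.66; total due = £236.79

£236.79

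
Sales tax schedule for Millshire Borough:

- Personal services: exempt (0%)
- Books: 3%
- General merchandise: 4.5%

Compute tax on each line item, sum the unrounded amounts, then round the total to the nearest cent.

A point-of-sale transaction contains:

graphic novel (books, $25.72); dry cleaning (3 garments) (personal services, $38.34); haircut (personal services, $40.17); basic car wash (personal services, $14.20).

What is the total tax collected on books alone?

Graphic novel $25.72: books → 3% → $0.7716
Tax on books: unrounded sum = $0.7716 → $0.77

$0.77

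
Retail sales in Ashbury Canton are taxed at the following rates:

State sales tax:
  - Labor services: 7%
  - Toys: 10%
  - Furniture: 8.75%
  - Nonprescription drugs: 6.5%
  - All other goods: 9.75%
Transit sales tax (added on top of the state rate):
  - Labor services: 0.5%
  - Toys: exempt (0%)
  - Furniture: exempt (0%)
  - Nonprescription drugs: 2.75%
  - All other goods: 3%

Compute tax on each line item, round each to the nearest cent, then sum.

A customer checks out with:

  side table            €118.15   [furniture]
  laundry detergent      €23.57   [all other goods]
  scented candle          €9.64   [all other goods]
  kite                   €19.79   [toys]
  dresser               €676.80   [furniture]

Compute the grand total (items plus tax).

Side table €118.15: furniture → 8.75% + 0% transit = 8.75% → €10.34
Laundry detergent €23.57: all other goods → 9.75% + 3% transit = 12.75% → €3.01
Scented candle €9.64: all other goods → 9.75% + 3% transit = 12.75% → €1.23
Kite €19.79: toys → 10% + 0% transit = 10% → €1.98
Dresser €676.80: furniture → 8.75% + 0% transit = 8.75% → €59.22
Subtotal = €847.95; tax = €75.78; total due = €923.73

€923.73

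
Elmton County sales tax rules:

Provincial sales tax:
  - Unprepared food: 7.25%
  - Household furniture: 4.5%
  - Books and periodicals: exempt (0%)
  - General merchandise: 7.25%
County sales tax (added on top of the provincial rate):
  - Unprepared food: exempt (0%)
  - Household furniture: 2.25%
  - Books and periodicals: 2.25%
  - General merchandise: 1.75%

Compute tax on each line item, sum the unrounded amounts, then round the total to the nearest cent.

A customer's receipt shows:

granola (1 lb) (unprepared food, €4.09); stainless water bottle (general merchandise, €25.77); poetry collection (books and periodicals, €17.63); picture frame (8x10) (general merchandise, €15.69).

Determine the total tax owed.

Granola (1 lb) €4.09: unprepared food → 7.25% + 0% county = 7.25% → €0.296525
Stainless water bottle €25.77: general merchandise → 7.25% + 1.75% county = 9% → €2.3193
Poetry collection €17.63: books and periodicals → 0% + 2.25% county = 2.25% → €0.396675
Picture frame (8x10) €15.69: general merchandise → 7.25% + 1.75% county = 9% → €1.4121
Unrounded tax sum = €4.4246 → €4.42

€4.42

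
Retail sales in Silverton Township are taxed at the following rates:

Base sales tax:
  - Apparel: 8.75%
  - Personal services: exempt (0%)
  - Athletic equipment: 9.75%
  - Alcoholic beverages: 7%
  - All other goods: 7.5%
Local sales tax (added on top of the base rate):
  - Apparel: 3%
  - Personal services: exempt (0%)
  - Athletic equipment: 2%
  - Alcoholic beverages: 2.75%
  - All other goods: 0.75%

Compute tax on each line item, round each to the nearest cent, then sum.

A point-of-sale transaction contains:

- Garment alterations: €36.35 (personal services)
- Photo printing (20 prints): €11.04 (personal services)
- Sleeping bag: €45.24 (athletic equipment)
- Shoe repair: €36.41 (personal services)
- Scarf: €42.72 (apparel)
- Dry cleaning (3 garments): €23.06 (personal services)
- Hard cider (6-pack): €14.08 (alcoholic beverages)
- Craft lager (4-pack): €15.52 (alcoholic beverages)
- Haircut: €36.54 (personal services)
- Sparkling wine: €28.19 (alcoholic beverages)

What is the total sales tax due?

€15.97

Garment alterations €36.35: personal services → 0% + 0% local = 0% → €0.00
Photo printing (20 prints) €11.04: personal services → 0% + 0% local = 0% → €0.00
Sleeping bag €45.24: athletic equipment → 9.75% + 2% local = 11.75% → €5.32
Shoe repair €36.41: personal services → 0% + 0% local = 0% → €0.00
Scarf €42.72: apparel → 8.75% + 3% local = 11.75% → €5.02
Dry cleaning (3 garments) €23.06: personal services → 0% + 0% local = 0% → €0.00
Hard cider (6-pack) €14.08: alcoholic beverages → 7% + 2.75% local = 9.75% → €1.37
Craft lager (4-pack) €15.52: alcoholic beverages → 7% + 2.75% local = 9.75% → €1.51
Haircut €36.54: personal services → 0% + 0% local = 0% → €0.00
Sparkling wine €28.19: alcoholic beverages → 7% + 2.75% local = 9.75% → €2.75
Total tax = €5.32 + €5.02 + €1.37 + €1.51 + €2.75 = €15.97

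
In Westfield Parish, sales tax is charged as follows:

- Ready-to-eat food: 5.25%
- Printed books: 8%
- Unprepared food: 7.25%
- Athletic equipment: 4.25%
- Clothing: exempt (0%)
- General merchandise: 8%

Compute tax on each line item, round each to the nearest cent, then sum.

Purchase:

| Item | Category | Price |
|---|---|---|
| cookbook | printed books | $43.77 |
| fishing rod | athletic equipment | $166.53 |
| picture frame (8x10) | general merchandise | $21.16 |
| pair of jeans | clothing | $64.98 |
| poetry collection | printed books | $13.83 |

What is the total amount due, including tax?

$323.65

Cookbook $43.77: printed books → 8% → $3.50
Fishing rod $166.53: athletic equipment → 4.25% → $7.08
Picture frame (8x10) $21.16: general merchandise → 8% → $1.69
Pair of jeans $64.98: clothing → 0% → $0.00
Poetry collection $13.83: printed books → 8% → $1.11
Subtotal = $310.27; tax = $13.38; total due = $323.65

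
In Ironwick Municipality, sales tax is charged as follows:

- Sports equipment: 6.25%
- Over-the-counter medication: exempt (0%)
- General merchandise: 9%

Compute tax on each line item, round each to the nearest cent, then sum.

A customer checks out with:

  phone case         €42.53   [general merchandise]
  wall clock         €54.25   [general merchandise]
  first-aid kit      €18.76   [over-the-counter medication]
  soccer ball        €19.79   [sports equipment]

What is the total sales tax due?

€9.95

Phone case €42.53: general merchandise → 9% → €3.83
Wall clock €54.25: general merchandise → 9% → €4.88
First-aid kit €18.76: over-the-counter medication → 0% → €0.00
Soccer ball €19.79: sports equipment → 6.25% → €1.24
Total tax = €3.83 + €4.88 + €1.24 = €9.95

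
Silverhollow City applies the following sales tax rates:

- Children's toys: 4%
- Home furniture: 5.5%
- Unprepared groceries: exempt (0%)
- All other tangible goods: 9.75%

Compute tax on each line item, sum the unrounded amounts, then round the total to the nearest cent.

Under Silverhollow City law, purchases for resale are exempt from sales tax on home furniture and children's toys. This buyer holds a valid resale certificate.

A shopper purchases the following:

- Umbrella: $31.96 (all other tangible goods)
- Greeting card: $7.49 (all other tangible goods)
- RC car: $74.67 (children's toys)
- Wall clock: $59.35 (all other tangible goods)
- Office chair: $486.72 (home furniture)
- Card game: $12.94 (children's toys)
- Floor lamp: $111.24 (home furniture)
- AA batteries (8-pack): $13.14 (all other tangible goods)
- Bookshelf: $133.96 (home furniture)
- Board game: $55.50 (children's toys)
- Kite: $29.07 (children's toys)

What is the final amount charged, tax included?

Umbrella $31.96: all other tangible goods → 9.75% → $3.1161
Greeting card $7.49: all other tangible goods → 9.75% → $0.730275
RC car $74.67: children's toys, buyer-exempt → 0% → $0.00
Wall clock $59.35: all other tangible goods → 9.75% → $5.786625
Office chair $486.72: home furniture, buyer-exempt → 0% → $0.00
Card game $12.94: children's toys, buyer-exempt → 0% → $0.00
Floor lamp $111.24: home furniture, buyer-exempt → 0% → $0.00
AA batteries (8-pack) $13.14: all other tangible goods → 9.75% → $1.28115
Bookshelf $133.96: home furniture, buyer-exempt → 0% → $0.00
Board game $55.50: children's toys, buyer-exempt → 0% → $0.00
Kite $29.07: children's toys, buyer-exempt → 0% → $0.00
Subtotal = $1016.04; unrounded tax = $10.91415 → $10.91; total due = $1026.95

$1026.95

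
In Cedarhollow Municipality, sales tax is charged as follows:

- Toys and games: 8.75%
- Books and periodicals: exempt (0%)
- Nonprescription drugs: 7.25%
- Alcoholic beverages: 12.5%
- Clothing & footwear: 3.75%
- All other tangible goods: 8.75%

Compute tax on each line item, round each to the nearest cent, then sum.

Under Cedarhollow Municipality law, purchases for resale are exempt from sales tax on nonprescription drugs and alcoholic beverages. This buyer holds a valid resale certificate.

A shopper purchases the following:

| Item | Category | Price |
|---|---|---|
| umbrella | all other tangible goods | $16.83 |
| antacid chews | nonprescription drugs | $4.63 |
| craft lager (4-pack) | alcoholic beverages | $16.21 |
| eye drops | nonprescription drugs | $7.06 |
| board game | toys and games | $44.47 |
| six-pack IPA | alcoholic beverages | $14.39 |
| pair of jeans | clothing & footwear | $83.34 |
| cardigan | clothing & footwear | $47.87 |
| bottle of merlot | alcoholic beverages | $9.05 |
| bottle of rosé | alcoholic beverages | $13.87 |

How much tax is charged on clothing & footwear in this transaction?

Pair of jeans $83.34: clothing & footwear → 3.75% → $3.13
Cardigan $47.87: clothing & footwear → 3.75% → $1.80
Tax on clothing & footwear = $3.13 + $1.80 = $4.93

$4.93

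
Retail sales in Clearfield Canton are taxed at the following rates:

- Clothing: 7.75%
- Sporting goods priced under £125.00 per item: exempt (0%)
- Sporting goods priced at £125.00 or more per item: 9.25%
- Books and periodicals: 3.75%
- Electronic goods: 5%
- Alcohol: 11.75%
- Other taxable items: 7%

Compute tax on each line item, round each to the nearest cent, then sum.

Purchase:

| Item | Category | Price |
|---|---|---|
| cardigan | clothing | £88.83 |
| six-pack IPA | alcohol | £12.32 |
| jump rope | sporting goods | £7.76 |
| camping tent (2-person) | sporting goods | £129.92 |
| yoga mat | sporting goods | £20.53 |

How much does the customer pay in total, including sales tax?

Cardigan £88.83: clothing → 7.75% → £6.88
Six-pack IPA £12.32: alcohol → 11.75% → £1.45
Jump rope £7.76: sporting goods, under £125.00 → 0% → £0.00
Camping tent (2-person) £129.92: sporting goods, £125.00 or more → 9.25% → £12.02
Yoga mat £20.53: sporting goods, under £125.00 → 0% → £0.00
Subtotal = £259.36; tax = £20.35; total due = £279.71

£279.71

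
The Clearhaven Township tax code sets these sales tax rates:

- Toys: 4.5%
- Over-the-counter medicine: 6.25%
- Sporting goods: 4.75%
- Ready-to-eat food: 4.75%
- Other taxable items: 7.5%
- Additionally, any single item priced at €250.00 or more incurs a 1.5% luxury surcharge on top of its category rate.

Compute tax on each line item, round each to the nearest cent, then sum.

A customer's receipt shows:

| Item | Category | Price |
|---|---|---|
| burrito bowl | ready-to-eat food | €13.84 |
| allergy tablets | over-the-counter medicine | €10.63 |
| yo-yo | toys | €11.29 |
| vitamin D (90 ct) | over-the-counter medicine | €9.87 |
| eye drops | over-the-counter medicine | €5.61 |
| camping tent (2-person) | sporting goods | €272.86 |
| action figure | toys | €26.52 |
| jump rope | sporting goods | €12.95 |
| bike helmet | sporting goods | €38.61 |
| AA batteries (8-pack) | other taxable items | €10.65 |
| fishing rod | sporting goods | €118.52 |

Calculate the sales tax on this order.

Burrito bowl €13.84: ready-to-eat food → 4.75% → €0.66
Allergy tablets €10.63: over-the-counter medicine → 6.25% → €0.66
Yo-yo €11.29: toys → 4.5% → €0.51
Vitamin D (90 ct) €9.87: over-the-counter medicine → 6.25% → €0.62
Eye drops €5.61: over-the-counter medicine → 6.25% → €0.35
Camping tent (2-person) €272.86: sporting goods → 4.75% + 1.5% surcharge = 6.25% → €17.05
Action figure €26.52: toys → 4.5% → €1.19
Jump rope €12.95: sporting goods → 4.75% → €0.62
Bike helmet €38.61: sporting goods → 4.75% → €1.83
AA batteries (8-pack) €10.65: other taxable items → 7.5% → €0.80
Fishing rod €118.52: sporting goods → 4.75% → €5.63
Total tax = €0.66 + €0.66 + €0.51 + €0.62 + €0.35 + €17.05 + €1.19 + €0.62 + €1.83 + €0.80 + €5.63 = €29.92

€29.92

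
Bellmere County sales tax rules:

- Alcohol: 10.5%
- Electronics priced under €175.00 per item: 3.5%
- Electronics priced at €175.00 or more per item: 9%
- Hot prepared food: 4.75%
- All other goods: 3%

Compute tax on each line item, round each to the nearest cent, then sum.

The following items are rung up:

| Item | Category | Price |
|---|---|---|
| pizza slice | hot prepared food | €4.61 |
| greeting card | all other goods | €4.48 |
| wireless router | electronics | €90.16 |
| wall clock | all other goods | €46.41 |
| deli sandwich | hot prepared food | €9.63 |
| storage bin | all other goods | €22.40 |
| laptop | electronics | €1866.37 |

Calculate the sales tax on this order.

€174.00

Pizza slice €4.61: hot prepared food → 4.75% → €0.22
Greeting card €4.48: all other goods → 3% → €0.13
Wireless router €90.16: electronics, under €175.00 → 3.5% → €3.16
Wall clock €46.41: all other goods → 3% → €1.39
Deli sandwich €9.63: hot prepared food → 4.75% → €0.46
Storage bin €22.40: all other goods → 3% → €0.67
Laptop €1866.37: electronics, €175.00 or more → 9% → €167.97
Total tax = €0.22 + €0.13 + €3.16 + €1.39 + €0.46 + €0.67 + €167.97 = €174.00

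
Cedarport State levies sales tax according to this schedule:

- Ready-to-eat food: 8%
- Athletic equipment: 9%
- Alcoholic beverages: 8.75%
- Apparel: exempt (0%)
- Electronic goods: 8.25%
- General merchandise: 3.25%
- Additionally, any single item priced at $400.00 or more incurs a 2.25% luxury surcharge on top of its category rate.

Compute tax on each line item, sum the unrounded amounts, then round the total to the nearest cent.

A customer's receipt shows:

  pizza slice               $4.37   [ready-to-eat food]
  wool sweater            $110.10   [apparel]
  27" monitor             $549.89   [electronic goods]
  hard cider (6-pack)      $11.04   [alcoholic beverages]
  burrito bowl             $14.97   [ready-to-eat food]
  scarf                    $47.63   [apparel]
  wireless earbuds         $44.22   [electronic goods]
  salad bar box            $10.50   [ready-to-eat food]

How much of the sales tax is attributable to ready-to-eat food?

$2.39

Pizza slice $4.37: ready-to-eat food → 8% → $0.3496
Burrito bowl $14.97: ready-to-eat food → 8% → $1.1976
Salad bar box $10.50: ready-to-eat food → 8% → $0.84
Tax on ready-to-eat food: unrounded sum = $2.3872 → $2.39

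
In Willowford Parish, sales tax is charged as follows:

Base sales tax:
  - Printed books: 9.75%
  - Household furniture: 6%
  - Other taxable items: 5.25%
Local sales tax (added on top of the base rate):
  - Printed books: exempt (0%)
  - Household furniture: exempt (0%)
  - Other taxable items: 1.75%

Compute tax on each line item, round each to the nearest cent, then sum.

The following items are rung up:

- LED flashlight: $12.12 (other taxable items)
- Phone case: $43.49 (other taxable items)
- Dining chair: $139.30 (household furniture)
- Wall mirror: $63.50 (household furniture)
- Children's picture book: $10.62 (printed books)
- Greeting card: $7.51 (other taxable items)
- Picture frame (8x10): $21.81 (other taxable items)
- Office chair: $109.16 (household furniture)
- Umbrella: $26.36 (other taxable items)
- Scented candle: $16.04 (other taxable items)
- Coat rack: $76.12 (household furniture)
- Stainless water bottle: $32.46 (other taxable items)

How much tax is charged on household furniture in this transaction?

$23.29

Dining chair $139.30: household furniture → 6% + 0% local = 6% → $8.36
Wall mirror $63.50: household furniture → 6% + 0% local = 6% → $3.81
Office chair $109.16: household furniture → 6% + 0% local = 6% → $6.55
Coat rack $76.12: household furniture → 6% + 0% local = 6% → $4.57
Tax on household furniture = $8.36 + $3.81 + $6.55 + $4.57 = $23.29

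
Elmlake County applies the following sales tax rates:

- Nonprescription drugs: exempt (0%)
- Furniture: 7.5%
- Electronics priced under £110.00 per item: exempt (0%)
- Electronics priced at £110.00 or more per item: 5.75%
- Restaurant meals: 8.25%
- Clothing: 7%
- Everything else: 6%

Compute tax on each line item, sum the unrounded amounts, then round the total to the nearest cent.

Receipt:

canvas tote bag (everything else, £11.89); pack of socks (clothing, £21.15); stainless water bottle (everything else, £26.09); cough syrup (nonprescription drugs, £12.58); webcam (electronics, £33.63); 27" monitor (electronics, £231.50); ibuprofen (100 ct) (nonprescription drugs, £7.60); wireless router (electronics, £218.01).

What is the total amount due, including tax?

£592.06

Canvas tote bag £11.89: everything else → 6% → £0.7134
Pack of socks £21.15: clothing → 7% → £1.4805
Stainless water bottle £26.09: everything else → 6% → £1.5654
Cough syrup £12.58: nonprescription drugs → 0% → £0.00
Webcam £33.63: electronics, under £110.00 → 0% → £0.00
27" monitor £231.50: electronics, £110.00 or more → 5.75% → £13.31125
Ibuprofen (100 ct) £7.60: nonprescription drugs → 0% → £0.00
Wireless router £218.01: electronics, £110.00 or more → 5.75% → £12.535575
Subtotal = £562.45; unrounded tax = £29.606125 → £29.61; total due = £592.06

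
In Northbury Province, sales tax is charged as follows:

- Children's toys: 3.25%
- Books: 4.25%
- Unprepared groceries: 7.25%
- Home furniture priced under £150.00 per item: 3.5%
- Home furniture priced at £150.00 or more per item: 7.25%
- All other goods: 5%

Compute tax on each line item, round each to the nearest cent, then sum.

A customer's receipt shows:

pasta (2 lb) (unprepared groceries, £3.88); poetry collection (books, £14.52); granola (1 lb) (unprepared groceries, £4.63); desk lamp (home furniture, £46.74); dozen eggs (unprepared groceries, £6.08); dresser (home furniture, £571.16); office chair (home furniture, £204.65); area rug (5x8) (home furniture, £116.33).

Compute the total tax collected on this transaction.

£63.64

Pasta (2 lb) £3.88: unprepared groceries → 7.25% → £0.28
Poetry collection £14.52: books → 4.25% → £0.62
Granola (1 lb) £4.63: unprepared groceries → 7.25% → £0.34
Desk lamp £46.74: home furniture, under £150.00 → 3.5% → £1.64
Dozen eggs £6.08: unprepared groceries → 7.25% → £0.44
Dresser £571.16: home furniture, £150.00 or more → 7.25% → £41.41
Office chair £204.65: home furniture, £150.00 or more → 7.25% → £14.84
Area rug (5x8) £116.33: home furniture, under £150.00 → 3.5% → £4.07
Total tax = £0.28 + £0.62 + £0.34 + £1.64 + £0.44 + £41.41 + £14.84 + £4.07 = £63.64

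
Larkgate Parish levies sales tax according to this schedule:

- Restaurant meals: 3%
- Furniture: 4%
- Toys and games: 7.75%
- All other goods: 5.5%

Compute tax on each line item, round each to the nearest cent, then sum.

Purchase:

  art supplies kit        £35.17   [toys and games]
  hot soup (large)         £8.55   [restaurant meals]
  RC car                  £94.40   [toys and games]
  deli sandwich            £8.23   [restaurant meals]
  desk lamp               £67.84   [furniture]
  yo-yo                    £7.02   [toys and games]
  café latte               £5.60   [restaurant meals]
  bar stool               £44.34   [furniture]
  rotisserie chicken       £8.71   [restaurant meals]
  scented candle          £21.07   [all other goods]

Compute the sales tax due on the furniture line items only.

£4.48

Desk lamp £67.84: furniture → 4% → £2.71
Bar stool £44.34: furniture → 4% → £1.77
Tax on furniture = £2.71 + £1.77 = £4.48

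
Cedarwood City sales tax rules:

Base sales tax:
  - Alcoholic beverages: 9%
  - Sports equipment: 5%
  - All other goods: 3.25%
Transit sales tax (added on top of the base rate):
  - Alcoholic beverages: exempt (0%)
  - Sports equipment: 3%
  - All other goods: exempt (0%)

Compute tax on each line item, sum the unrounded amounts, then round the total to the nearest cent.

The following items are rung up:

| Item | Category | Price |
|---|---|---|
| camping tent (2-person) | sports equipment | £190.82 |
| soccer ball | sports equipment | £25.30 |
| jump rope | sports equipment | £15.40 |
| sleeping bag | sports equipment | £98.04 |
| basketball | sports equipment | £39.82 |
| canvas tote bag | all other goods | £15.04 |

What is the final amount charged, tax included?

£414.46

Camping tent (2-person) £190.82: sports equipment → 5% + 3% transit = 8% → £15.2656
Soccer ball £25.30: sports equipment → 5% + 3% transit = 8% → £2.024
Jump rope £15.40: sports equipment → 5% + 3% transit = 8% → £1.232
Sleeping bag £98.04: sports equipment → 5% + 3% transit = 8% → £7.8432
Basketball £39.82: sports equipment → 5% + 3% transit = 8% → £3.1856
Canvas tote bag £15.04: all other goods → 3.25% + 0% transit = 3.25% → £0.4888
Subtotal = £384.42; unrounded tax = £30.0392 → £30.04; total due = £414.46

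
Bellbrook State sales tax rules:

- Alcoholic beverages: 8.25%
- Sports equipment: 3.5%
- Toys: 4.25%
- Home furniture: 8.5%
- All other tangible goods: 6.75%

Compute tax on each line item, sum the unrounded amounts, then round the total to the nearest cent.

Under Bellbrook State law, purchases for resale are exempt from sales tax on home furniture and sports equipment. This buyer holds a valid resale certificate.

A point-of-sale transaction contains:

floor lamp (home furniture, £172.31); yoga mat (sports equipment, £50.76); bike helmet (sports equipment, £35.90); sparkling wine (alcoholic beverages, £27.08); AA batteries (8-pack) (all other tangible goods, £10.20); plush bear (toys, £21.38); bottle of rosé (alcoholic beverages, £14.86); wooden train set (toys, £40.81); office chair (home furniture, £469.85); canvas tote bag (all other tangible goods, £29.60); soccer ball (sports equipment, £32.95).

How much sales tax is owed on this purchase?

Floor lamp £172.31: home furniture, buyer-exempt → 0% → £0.00
Yoga mat £50.76: sports equipment, buyer-exempt → 0% → £0.00
Bike helmet £35.90: sports equipment, buyer-exempt → 0% → £0.00
Sparkling wine £27.08: alcoholic beverages → 8.25% → £2.2341
AA batteries (8-pack) £10.20: all other tangible goods → 6.75% → £0.6885
Plush bear £21.38: toys → 4.25% → £0.90865
Bottle of rosé £14.86: alcoholic beverages → 8.25% → £1.22595
Wooden train set £40.81: toys → 4.25% → £1.734425
Office chair £469.85: home furniture, buyer-exempt → 0% → £0.00
Canvas tote bag £29.60: all other tangible goods → 6.75% → £1.998
Soccer ball £32.95: sports equipment, buyer-exempt → 0% → £0.00
Unrounded tax sum = £8.789625 → £8.79

£8.79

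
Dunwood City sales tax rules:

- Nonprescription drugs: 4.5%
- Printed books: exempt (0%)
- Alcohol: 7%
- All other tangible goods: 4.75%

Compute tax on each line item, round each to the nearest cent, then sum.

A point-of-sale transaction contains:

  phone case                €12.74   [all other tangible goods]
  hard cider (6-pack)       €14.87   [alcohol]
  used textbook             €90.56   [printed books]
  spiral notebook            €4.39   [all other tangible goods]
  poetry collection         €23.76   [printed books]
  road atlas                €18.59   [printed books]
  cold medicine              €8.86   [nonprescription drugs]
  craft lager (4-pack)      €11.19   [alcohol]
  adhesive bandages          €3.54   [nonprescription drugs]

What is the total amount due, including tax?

€191.70

Phone case €12.74: all other tangible goods → 4.75% → €0.61
Hard cider (6-pack) €14.87: alcohol → 7% → €1.04
Used textbook €90.56: printed books → 0% → €0.00
Spiral notebook €4.39: all other tangible goods → 4.75% → €0.21
Poetry collection €23.76: printed books → 0% → €0.00
Road atlas €18.59: printed books → 0% → €0.00
Cold medicine €8.86: nonprescription drugs → 4.5% → €0.40
Craft lager (4-pack) €11.19: alcohol → 7% → €0.78
Adhesive bandages €3.54: nonprescription drugs → 4.5% → €0.16
Subtotal = €188.50; tax = €3.20; total due = €191.70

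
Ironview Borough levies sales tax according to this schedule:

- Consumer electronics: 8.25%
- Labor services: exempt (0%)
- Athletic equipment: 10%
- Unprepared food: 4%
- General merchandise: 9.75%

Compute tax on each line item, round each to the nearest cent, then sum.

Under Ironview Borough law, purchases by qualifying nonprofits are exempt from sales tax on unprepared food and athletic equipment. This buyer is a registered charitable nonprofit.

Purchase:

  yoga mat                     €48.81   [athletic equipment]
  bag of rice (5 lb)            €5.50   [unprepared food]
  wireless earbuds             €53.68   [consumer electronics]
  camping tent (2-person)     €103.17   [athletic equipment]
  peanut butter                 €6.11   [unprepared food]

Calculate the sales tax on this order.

€4.43

Yoga mat €48.81: athletic equipment, buyer-exempt → 0% → €0.00
Bag of rice (5 lb) €5.50: unprepared food, buyer-exempt → 0% → €0.00
Wireless earbuds €53.68: consumer electronics → 8.25% → €4.43
Camping tent (2-person) €103.17: athletic equipment, buyer-exempt → 0% → €0.00
Peanut butter €6.11: unprepared food, buyer-exempt → 0% → €0.00
Total tax = €4.43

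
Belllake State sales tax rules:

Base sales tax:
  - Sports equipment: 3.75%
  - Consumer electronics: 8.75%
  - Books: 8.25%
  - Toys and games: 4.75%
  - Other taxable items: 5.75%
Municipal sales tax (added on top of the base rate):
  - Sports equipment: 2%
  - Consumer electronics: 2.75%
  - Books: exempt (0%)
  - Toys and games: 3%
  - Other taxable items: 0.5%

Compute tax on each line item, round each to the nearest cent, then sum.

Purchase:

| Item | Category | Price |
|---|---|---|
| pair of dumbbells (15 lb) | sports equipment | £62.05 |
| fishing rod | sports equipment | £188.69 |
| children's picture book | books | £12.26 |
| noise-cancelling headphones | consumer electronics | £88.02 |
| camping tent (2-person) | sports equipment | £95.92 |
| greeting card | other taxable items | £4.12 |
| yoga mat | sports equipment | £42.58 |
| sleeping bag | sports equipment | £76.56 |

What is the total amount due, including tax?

£608.38

Pair of dumbbells (15 lb) £62.05: sports equipment → 3.75% + 2% municipal = 5.75% → £3.57
Fishing rod £188.69: sports equipment → 3.75% + 2% municipal = 5.75% → £10.85
Children's picture book £12.26: books → 8.25% + 0% municipal = 8.25% → £1.01
Noise-cancelling headphones £88.02: consumer electronics → 8.75% + 2.75% municipal = 11.5% → £10.12
Camping tent (2-person) £95.92: sports equipment → 3.75% + 2% municipal = 5.75% → £5.52
Greeting card £4.12: other taxable items → 5.75% + 0.5% municipal = 6.25% → £0.26
Yoga mat £42.58: sports equipment → 3.75% + 2% municipal = 5.75% → £2.45
Sleeping bag £76.56: sports equipment → 3.75% + 2% municipal = 5.75% → £4.40
Subtotal = £570.20; tax = £38.18; total due = £608.38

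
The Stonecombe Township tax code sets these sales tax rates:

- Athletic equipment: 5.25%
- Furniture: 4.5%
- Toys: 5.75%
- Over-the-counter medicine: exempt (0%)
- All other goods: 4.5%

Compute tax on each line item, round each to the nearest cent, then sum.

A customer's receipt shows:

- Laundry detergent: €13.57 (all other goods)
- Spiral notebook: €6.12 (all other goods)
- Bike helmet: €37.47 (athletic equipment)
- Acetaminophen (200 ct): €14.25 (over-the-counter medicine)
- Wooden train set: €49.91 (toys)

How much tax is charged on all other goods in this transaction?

Laundry detergent €13.57: all other goods → 4.5% → €0.61
Spiral notebook €6.12: all other goods → 4.5% → €0.28
Tax on all other goods = €0.61 + €0.28 = €0.89

€0.89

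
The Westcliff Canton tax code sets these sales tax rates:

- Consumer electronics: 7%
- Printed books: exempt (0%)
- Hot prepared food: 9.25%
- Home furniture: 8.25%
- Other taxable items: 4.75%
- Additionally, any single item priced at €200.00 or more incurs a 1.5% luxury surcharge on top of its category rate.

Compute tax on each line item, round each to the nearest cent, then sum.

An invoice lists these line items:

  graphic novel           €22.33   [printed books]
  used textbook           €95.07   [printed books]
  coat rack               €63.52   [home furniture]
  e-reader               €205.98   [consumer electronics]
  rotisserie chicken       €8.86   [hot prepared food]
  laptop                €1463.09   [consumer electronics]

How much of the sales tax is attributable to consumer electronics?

€141.87

E-reader €205.98: consumer electronics → 7% + 1.5% surcharge = 8.5% → €17.51
Laptop €1463.09: consumer electronics → 7% + 1.5% surcharge = 8.5% → €124.36
Tax on consumer electronics = €17.51 + €124.36 = €141.87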